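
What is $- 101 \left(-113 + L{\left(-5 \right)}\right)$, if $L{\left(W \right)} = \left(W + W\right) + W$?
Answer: $12928$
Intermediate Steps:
$L{\left(W \right)} = 3 W$ ($L{\left(W \right)} = 2 W + W = 3 W$)
$- 101 \left(-113 + L{\left(-5 \right)}\right) = - 101 \left(-113 + 3 \left(-5\right)\right) = - 101 \left(-113 - 15\right) = \left(-101\right) \left(-128\right) = 12928$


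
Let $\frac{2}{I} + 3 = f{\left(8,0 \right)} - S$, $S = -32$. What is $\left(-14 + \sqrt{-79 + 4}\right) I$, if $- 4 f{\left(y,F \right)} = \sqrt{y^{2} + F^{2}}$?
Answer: $- \frac{28}{27} + \frac{10 i \sqrt{3}}{27} \approx -1.037 + 0.6415 i$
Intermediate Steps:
$f{\left(y,F \right)} = - \frac{\sqrt{F^{2} + y^{2}}}{4}$ ($f{\left(y,F \right)} = - \frac{\sqrt{y^{2} + F^{2}}}{4} = - \frac{\sqrt{F^{2} + y^{2}}}{4}$)
$I = \frac{2}{27}$ ($I = \frac{2}{-3 - \left(-32 + \frac{\sqrt{0^{2} + 8^{2}}}{4}\right)} = \frac{2}{-3 + \left(- \frac{\sqrt{0 + 64}}{4} + 32\right)} = \frac{2}{-3 + \left(- \frac{\sqrt{64}}{4} + 32\right)} = \frac{2}{-3 + \left(\left(- \frac{1}{4}\right) 8 + 32\right)} = \frac{2}{-3 + \left(-2 + 32\right)} = \frac{2}{-3 + 30} = \frac{2}{27} \approx 0.074074$)
$\left(-14 + \sqrt{-79 + 4}\right) I = \left(-14 + \sqrt{-79 + 4}\right) \frac{2}{27} = \left(-14 + \sqrt{-75}\right) \frac{2}{27} = \left(-14 + 5 i \sqrt{3}\right) \frac{2}{27} = - \frac{28}{27} + \frac{10 i \sqrt{3}}{27}$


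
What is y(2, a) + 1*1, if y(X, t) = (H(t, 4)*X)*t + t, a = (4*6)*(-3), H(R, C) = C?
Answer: -647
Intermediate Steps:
a = -72 (a = 24*(-3) = -72)
y(X, t) = t + 4*X*t (y(X, t) = (4*X)*t + t = 4*X*t + t = t + 4*X*t)
y(2, a) + 1*1 = -72*(1 + 4*2) + 1*1 = -72*(1 + 8) + 1 = -72*9 + 1 = -648 + 1 = -647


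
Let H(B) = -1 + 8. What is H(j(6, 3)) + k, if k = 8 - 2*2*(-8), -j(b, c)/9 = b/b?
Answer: 47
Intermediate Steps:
j(b, c) = -9 (j(b, c) = -9*b/b = -9*1 = -9)
H(B) = 7
k = 40 (k = 8 - 4*(-8) = 8 + 32 = 40)
H(j(6, 3)) + k = 7 + 40 = 47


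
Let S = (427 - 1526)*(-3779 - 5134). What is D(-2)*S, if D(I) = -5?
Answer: -48976935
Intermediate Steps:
S = 9795387 (S = -1099*(-8913) = 9795387)
D(-2)*S = -5*9795387 = -48976935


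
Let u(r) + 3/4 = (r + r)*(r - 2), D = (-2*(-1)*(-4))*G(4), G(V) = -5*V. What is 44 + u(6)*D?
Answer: 7604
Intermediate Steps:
D = 160 (D = (-2*(-1)*(-4))*(-5*4) = (2*(-4))*(-20) = -8*(-20) = 160)
u(r) = -3/4 + 2*r*(-2 + r) (u(r) = -3/4 + (r + r)*(r - 2) = -3/4 + (2*r)*(-2 + r) = -3/4 + 2*r*(-2 + r))
44 + u(6)*D = 44 + (-3/4 - 4*6 + 2*6**2)*160 = 44 + (-3/4 - 24 + 2*36)*160 = 44 + (-3/4 - 24 + 72)*160 = 44 + (189/4)*160 = 44 + 7560 = 7604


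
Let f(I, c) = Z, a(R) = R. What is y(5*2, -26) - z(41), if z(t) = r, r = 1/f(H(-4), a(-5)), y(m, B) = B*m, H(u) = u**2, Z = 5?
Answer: -1301/5 ≈ -260.20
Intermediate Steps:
f(I, c) = 5
r = 1/5 ≈ 0.20000
z(t) = 1/5
y(5*2, -26) - z(41) = -130*2 - 1*1/5 = -26*10 - 1/5 = -260 - 1/5 = -1301/5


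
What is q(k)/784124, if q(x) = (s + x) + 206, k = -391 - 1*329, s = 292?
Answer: -111/392062 ≈ -0.00028312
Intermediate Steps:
k = -720 (k = -391 - 329 = -720)
q(x) = 498 + x (q(x) = (292 + x) + 206 = 498 + x)
q(k)/784124 = (498 - 720)/784124 = -222*1/784124 = -111/392062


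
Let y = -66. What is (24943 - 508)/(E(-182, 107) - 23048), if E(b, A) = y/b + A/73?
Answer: -54107235/51031906 ≈ -1.0603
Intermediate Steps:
E(b, A) = -66/b + A/73
(24943 - 508)/(E(-182, 107) - 23048) = (24943 - 508)/((-66/(-182) + (1/73)*107) - 23048) = 24435/((-66*(-1/182) + 107/73) - 23048) = 24435/((33/91 + 107/73) - 23048) = 24435/(12146/6643 - 23048) = 24435/(-153095718/6643) = 24435*(-6643/153095718) = -54107235/51031906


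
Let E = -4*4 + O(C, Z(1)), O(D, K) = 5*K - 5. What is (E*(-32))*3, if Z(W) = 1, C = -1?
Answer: 1536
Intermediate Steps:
O(D, K) = -5 + 5*K
E = -16 (E = -4*4 + (-5 + 5*1) = -16 + (-5 + 5) = -16 + 0 = -16)
(E*(-32))*3 = -16*(-32)*3 = 512*3 = 1536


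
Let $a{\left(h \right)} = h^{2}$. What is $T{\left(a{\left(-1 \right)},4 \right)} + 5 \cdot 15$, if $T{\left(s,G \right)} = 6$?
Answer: $81$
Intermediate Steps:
$T{\left(a{\left(-1 \right)},4 \right)} + 5 \cdot 15 = 6 + 5 \cdot 15 = 6 + 75 = 81$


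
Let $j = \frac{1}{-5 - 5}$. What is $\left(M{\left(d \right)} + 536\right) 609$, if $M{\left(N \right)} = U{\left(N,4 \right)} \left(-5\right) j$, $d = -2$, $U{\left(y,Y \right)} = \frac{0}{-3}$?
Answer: $326424$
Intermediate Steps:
$U{\left(y,Y \right)} = 0$ ($U{\left(y,Y \right)} = 0 \left(- \frac{1}{3}\right) = 0$)
$j = - \frac{1}{10}$ ($j = \frac{1}{-10} = - \frac{1}{10} \approx -0.1$)
$M{\left(N \right)} = 0$ ($M{\left(N \right)} = 0 \left(-5\right) \left(- \frac{1}{10}\right) = 0 \left(- \frac{1}{10}\right) = 0$)
$\left(M{\left(d \right)} + 536\right) 609 = \left(0 + 536\right) 609 = 536 \cdot 609 = 326424$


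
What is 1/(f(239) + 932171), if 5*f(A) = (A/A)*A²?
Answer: 5/4717976 ≈ 1.0598e-6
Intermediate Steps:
f(A) = A²/5 (f(A) = ((A/A)*A²)/5 = (1*A²)/5 = A²/5)
1/(f(239) + 932171) = 1/((⅕)*239² + 932171) = 1/((⅕)*57121 + 932171) = 1/(57121/5 + 932171) = 1/(4717976/5) = 5/4717976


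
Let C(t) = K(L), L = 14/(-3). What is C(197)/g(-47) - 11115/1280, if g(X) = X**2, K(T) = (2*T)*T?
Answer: -44095111/5089536 ≈ -8.6639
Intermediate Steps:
L = -14/3 (L = 14*(-1/3) = -14/3 ≈ -4.6667)
K(T) = 2*T**2
C(t) = 392/9 (C(t) = 2*(-14/3)**2 = 2*(196/9) = 392/9)
C(197)/g(-47) - 11115/1280 = 392/(9*((-47)**2)) - 11115/1280 = (392/9)/2209 - 11115*1/1280 = (392/9)*(1/2209) - 2223/256 = 392/19881 - 2223/256 = -44095111/5089536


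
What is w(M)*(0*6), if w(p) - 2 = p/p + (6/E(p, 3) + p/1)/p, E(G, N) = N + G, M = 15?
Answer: 0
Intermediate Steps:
E(G, N) = G + N
w(p) = 3 + (p + 6/(3 + p))/p (w(p) = 2 + (p/p + (6/(p + 3) + p/1)/p) = 2 + (1 + (6/(3 + p) + p*1)/p) = 2 + (1 + (6/(3 + p) + p)/p) = 2 + (1 + (p + 6/(3 + p))/p) = 3 + (p + 6/(3 + p))/p)
w(M)*(0*6) = (4 + 6/(15*(3 + 15)))*(0*6) = (4 + 6*(1/15)/18)*0 = (4 + 6*(1/15)*(1/18))*0 = (4 + 1/45)*0 = (181/45)*0 = 0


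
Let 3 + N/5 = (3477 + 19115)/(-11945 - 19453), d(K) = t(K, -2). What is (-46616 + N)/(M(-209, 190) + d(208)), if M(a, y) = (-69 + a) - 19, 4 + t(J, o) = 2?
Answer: 732116549/4694001 ≈ 155.97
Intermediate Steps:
t(J, o) = -2 (t(J, o) = -4 + 2 = -2)
M(a, y) = -88 + a
d(K) = -2
N = -291965/15699 (N = -15 + 5*((3477 + 19115)/(-11945 - 19453)) = -15 + 5*(22592/(-31398)) = -15 + 5*(22592*(-1/31398)) = -15 + 5*(-11296/15699) = -15 - 56480/15699 = -291965/15699 ≈ -18.598)
(-46616 + N)/(M(-209, 190) + d(208)) = (-46616 - 291965/15699)/((-88 - 209) - 2) = -732116549/(15699*(-297 - 2)) = -732116549/15699/(-299) = -732116549/15699*(-1/299) = 732116549/4694001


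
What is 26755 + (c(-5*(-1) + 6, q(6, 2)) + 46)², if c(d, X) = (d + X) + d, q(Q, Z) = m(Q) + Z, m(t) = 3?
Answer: 32084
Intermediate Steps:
q(Q, Z) = 3 + Z
c(d, X) = X + 2*d (c(d, X) = (X + d) + d = X + 2*d)
26755 + (c(-5*(-1) + 6, q(6, 2)) + 46)² = 26755 + (((3 + 2) + 2*(-5*(-1) + 6)) + 46)² = 26755 + ((5 + 2*(5 + 6)) + 46)² = 26755 + ((5 + 2*11) + 46)² = 26755 + ((5 + 22) + 46)² = 26755 + (27 + 46)² = 26755 + 73² = 26755 + 5329 = 32084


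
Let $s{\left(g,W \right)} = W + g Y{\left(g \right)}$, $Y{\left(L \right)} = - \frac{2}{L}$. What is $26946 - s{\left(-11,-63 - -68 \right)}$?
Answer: $26943$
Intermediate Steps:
$s{\left(g,W \right)} = -2 + W$ ($s{\left(g,W \right)} = W + g \left(- \frac{2}{g}\right) = W - 2 = -2 + W$)
$26946 - s{\left(-11,-63 - -68 \right)} = 26946 - \left(-2 - -5\right) = 26946 - \left(-2 + \left(-63 + 68\right)\right) = 26946 - \left(-2 + 5\right) = 26946 - 3 = 26943$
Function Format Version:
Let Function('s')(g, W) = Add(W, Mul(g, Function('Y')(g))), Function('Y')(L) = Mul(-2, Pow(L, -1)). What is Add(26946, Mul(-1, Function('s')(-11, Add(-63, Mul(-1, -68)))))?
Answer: 26943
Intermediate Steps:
Function('s')(g, W) = Add(-2, W) (Function('s')(g, W) = Add(W, Mul(g, Mul(-2, Pow(g, -1)))) = Add(W, -2) = Add(-2, W))
Add(26946, Mul(-1, Function('s')(-11, Add(-63, Mul(-1, -68))))) = Add(26946, Mul(-1, Add(-2, Add(-63, Mul(-1, -68))))) = Add(26946, Mul(-1, Add(-2, Add(-63, 68)))) = Add(26946, Mul(-1, Add(-2, 5))) = Add(26946, Mul(-1, 3)) = Add(26946, -3) = 26943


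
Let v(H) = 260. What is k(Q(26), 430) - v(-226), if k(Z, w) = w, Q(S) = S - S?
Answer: 170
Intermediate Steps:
Q(S) = 0
k(Q(26), 430) - v(-226) = 430 - 1*260 = 430 - 260 = 170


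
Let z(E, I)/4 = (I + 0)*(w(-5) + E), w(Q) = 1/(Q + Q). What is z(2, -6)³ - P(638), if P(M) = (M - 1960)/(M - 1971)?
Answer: -15799350466/166625 ≈ -94820.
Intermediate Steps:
w(Q) = 1/(2*Q)
P(M) = (-1960 + M)/(-1971 + M)
z(E, I) = 4*I*(-⅒ + E) (z(E, I) = 4*((I + 0)*((½)/(-5) + E)) = 4*(I*((½)*(-⅕) + E)) = 4*(I*(-⅒ + E)) = 4*I*(-⅒ + E))
z(2, -6)³ - P(638) = ((⅖)*(-6)*(-1 + 10*2))³ - (-1960 + 638)/(-1971 + 638) = ((⅖)*(-6)*(-1 + 20))³ - (-1322)/(-1333) = ((⅖)*(-6)*19)³ - (-1)*(-1322)/1333 = (-228/5)³ - 1*1322/1333 = -11852352/125 - 1322/1333 = -15799350466/166625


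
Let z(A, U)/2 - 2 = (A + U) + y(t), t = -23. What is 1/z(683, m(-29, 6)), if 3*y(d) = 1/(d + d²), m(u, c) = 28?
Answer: 759/1082335 ≈ 0.00070126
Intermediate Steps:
y(d) = 1/(3*(d + d²))
z(A, U) = 3037/759 + 2*A + 2*U (z(A, U) = 4 + 2*((A + U) + (⅓)/(-23*(1 - 23))) = 4 + 2*((A + U) + (⅓)*(-1/23)/(-22)) = 4 + 2*((A + U) + (⅓)*(-1/23)*(-1/22)) = 4 + 2*((A + U) + 1/1518) = 4 + 2*(1/1518 + A + U) = 4 + (1/759 + 2*A + 2*U) = 3037/759 + 2*A + 2*U)
1/z(683, m(-29, 6)) = 1/(3037/759 + 2*683 + 2*28) = 1/(3037/759 + 1366 + 56) = 1/(1082335/759) = 759/1082335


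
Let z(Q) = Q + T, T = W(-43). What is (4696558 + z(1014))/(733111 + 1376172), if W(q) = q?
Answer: 4697529/2109283 ≈ 2.2271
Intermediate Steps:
T = -43
z(Q) = -43 + Q (z(Q) = Q - 43 = -43 + Q)
(4696558 + z(1014))/(733111 + 1376172) = (4696558 + (-43 + 1014))/(733111 + 1376172) = (4696558 + 971)/2109283 = 4697529*(1/2109283) = 4697529/2109283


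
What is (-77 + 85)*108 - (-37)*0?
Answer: 864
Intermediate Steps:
(-77 + 85)*108 - (-37)*0 = 8*108 - 1*0 = 864 + 0 = 864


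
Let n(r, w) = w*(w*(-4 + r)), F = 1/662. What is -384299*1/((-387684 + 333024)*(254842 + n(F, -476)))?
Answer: -127202969/11780357854440 ≈ -1.0798e-5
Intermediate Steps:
F = 1/662 ≈ 0.0015106
n(r, w) = w**2*(-4 + r)
-384299*1/((-387684 + 333024)*(254842 + n(F, -476))) = -384299*1/((-387684 + 333024)*(254842 + (-476)**2*(-4 + 1/662))) = -384299*(-1/(54660*(254842 + 226576*(-2647/662)))) = -384299*(-1/(54660*(254842 - 299873336/331))) = -384299/((-54660*(-215520634/331))) = -384299/11780357854440/331 = -384299*331/11780357854440 = -127202969/11780357854440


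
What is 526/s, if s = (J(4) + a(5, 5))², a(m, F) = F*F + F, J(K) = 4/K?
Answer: 526/961 ≈ 0.54735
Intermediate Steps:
a(m, F) = F + F² (a(m, F) = F² + F = F + F²)
s = 961 (s = (4/4 + 5*(1 + 5))² = (4*(¼) + 5*6)² = (1 + 30)² = 31² = 961)
526/s = 526/961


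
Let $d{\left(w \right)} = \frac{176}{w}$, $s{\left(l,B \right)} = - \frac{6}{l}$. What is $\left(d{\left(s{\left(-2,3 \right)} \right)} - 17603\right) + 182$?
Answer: $- \frac{52087}{3} \approx -17362.0$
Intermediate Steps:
$\left(d{\left(s{\left(-2,3 \right)} \right)} - 17603\right) + 182 = \left(\frac{176}{\left(-6\right) \frac{1}{-2}} - 17603\right) + 182 = \left(\frac{176}{\left(-6\right) \left(- \frac{1}{2}\right)} - 17603\right) + 182 = \left(\frac{176}{3} - 17603\right) + 182 = - \frac{52633}{3} + 182 = - \frac{52087}{3}$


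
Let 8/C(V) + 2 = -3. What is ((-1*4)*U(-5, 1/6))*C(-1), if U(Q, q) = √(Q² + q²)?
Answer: 16*√901/15 ≈ 32.018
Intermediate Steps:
C(V) = -8/5 (C(V) = 8/(-2 - 3) = 8/(-5) = 8*(-⅕) = -8/5)
((-1*4)*U(-5, 1/6))*C(-1) = ((-1*4)*√((-5)² + (1/6)²))*(-8/5) = -4*√(25 + (⅙)²)*(-8/5) = -4*√(25 + 1/36)*(-8/5) = -2*√901/3*(-8/5) = 16*√901/15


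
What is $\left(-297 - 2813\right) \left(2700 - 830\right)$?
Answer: $-5815700$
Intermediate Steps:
$\left(-297 - 2813\right) \left(2700 - 830\right) = \left(-3110\right) 1870 = -5815700$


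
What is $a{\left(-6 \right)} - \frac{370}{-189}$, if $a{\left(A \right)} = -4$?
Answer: $- \frac{386}{189} \approx -2.0423$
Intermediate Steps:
$a{\left(-6 \right)} - \frac{370}{-189} = -4 - \frac{370}{-189} = -4 - - \frac{370}{189} = -4 + \frac{370}{189} = - \frac{386}{189}$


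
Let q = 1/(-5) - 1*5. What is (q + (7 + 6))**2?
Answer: 1521/25 ≈ 60.840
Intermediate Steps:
q = -26/5 (q = -1/5 - 5 = -26/5 ≈ -5.2000)
(q + (7 + 6))**2 = (-26/5 + (7 + 6))**2 = (-26/5 + 13)**2 = (39/5)**2 = 1521/25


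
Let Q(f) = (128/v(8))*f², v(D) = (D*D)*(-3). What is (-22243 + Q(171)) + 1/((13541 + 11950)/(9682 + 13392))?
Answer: -1063894793/25491 ≈ -41736.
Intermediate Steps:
v(D) = -3*D² (v(D) = D²*(-3) = -3*D²)
Q(f) = -2*f²/3 (Q(f) = (128/((-3*8²)))*f² = (128/((-3*64)))*f² = (128/(-192))*f² = (128*(-1/192))*f² = -2*f²/3)
(-22243 + Q(171)) + 1/((13541 + 11950)/(9682 + 13392)) = (-22243 - ⅔*171²) + 1/((13541 + 11950)/(9682 + 13392)) = (-22243 - ⅔*29241) + 1/(25491/23074) = (-22243 - 19494) + 1/(25491*(1/23074)) = -41737 + 1/(25491/23074) = -41737 + 23074/25491 = -1063894793/25491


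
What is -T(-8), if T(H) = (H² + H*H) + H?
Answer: -120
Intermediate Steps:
T(H) = H + 2*H² (T(H) = (H² + H²) + H = 2*H² + H = H + 2*H²)
-T(-8) = -(-8)*(1 + 2*(-8)) = -(-8)*(1 - 16) = -(-8)*(-15) = -1*120 = -120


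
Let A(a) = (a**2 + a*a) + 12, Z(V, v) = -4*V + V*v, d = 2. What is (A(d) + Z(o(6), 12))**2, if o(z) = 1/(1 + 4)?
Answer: 11664/25 ≈ 466.56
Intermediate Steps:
o(z) = 1/5
A(a) = 12 + 2*a**2 (A(a) = (a**2 + a**2) + 12 = 2*a**2 + 12 = 12 + 2*a**2)
(A(d) + Z(o(6), 12))**2 = ((12 + 2*2**2) + (-4 + 12)/5)**2 = ((12 + 2*4) + (1/5)*8)**2 = ((12 + 8) + 8/5)**2 = (20 + 8/5)**2 = (108/5)**2 = 11664/25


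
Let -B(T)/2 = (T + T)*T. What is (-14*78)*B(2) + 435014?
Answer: 452486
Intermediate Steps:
B(T) = -4*T² (B(T) = -2*(T + T)*T = -2*2*T*T = -4*T²)
(-14*78)*B(2) + 435014 = (-14*78)*(-4*2²) + 435014 = -(-4368)*4 + 435014 = -1092*(-16) + 435014 = 17472 + 435014 = 452486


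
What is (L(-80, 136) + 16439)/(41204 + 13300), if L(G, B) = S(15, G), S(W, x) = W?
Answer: 8227/27252 ≈ 0.30189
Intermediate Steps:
L(G, B) = 15
(L(-80, 136) + 16439)/(41204 + 13300) = (15 + 16439)/(41204 + 13300) = 16454/54504 = 16454*(1/54504) = 8227/27252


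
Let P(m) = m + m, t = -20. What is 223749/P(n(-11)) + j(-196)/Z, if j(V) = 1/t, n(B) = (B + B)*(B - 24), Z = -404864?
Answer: 90587915213/623490560 ≈ 145.29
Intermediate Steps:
n(B) = 2*B*(-24 + B) (n(B) = (2*B)*(-24 + B) = 2*B*(-24 + B))
j(V) = -1/20 (j(V) = 1/(-20) = -1/20)
P(m) = 2*m
223749/P(n(-11)) + j(-196)/Z = 223749/((2*(2*(-11)*(-24 - 11)))) - 1/20/(-404864) = 223749/((2*(2*(-11)*(-35)))) - 1/20*(-1/404864) = 223749/((2*770)) + 1/8097280 = 223749/1540 + 1/8097280 = 90587915213/623490560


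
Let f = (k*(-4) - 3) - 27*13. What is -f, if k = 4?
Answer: 370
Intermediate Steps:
f = -370 (f = (4*(-4) - 3) - 27*13 = (-16 - 3) - 351 = -19 - 351 = -370)
-f = -1*(-370) = 370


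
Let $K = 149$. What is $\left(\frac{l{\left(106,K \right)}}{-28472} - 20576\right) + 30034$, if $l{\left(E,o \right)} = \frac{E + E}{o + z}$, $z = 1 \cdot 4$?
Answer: $\frac{10300272679}{1089054} \approx 9458.0$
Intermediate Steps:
$z = 4$
$l{\left(E,o \right)} = \frac{2 E}{4 + o}$ ($l{\left(E,o \right)} = \frac{E + E}{o + 4} = \frac{2 E}{4 + o}$)
$\left(\frac{l{\left(106,K \right)}}{-28472} - 20576\right) + 30034 = \left(\frac{2 \cdot 106 \frac{1}{4 + 149}}{-28472} - 20576\right) + 30034 = \left(2 \cdot 106 \cdot \frac{1}{153} \left(- \frac{1}{28472}\right) - 20576\right) + 30034 = \left(\frac{212}{153} \left(- \frac{1}{28472}\right) - 20576\right) + 30034 = \left(- \frac{53}{1089054} - 20576\right) + 30034 = - \frac{22408375157}{1089054} + 30034 = \frac{10300272679}{1089054}$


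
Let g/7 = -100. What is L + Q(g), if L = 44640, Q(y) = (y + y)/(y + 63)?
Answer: 4062440/91 ≈ 44642.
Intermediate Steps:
g = -700 (g = 7*(-100) = -700)
Q(y) = 2*y/(63 + y) (Q(y) = (2*y)/(63 + y) = 2*y/(63 + y))
L + Q(g) = 44640 + 2*(-700)/(63 - 700) = 44640 + 2*(-700)/(-637) = 44640 + 2*(-700)*(-1/637) = 44640 + 200/91 = 4062440/91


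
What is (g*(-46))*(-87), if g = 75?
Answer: 300150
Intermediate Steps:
(g*(-46))*(-87) = (75*(-46))*(-87) = -3450*(-87) = 300150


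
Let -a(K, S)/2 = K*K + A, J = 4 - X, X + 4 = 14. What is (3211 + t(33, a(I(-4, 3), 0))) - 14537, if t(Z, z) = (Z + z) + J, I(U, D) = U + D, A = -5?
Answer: -11291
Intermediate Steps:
X = 10 (X = -4 + 14 = 10)
I(U, D) = D + U
J = -6 (J = 4 - 1*10 = 4 - 10 = -6)
a(K, S) = 10 - 2*K² (a(K, S) = -2*(K*K - 5) = -2*(K² - 5) = -2*(-5 + K²) = 10 - 2*K²)
t(Z, z) = -6 + Z + z (t(Z, z) = (Z + z) - 6 = -6 + Z + z)
(3211 + t(33, a(I(-4, 3), 0))) - 14537 = (3211 + (-6 + 33 + (10 - 2*(3 - 4)²))) - 14537 = (3211 + (-6 + 33 + (10 - 2*(-1)²))) - 14537 = (3211 + (-6 + 33 + (10 - 2*1))) - 14537 = (3211 + (-6 + 33 + (10 - 2))) - 14537 = (3211 + (-6 + 33 + 8)) - 14537 = (3211 + 35) - 14537 = 3246 - 14537 = -11291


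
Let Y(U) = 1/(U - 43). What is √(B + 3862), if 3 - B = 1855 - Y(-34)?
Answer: √11917213/77 ≈ 44.833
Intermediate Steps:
Y(U) = 1/(-43 + U)
B = -142605/77 (B = 3 - (1855 - 1/(-43 - 34)) = 3 - (1855 - 1/(-77)) = 3 - (1855 - 1*(-1/77)) = 3 - (1855 + 1/77) = 3 - 1*142836/77 = 3 - 142836/77 = -142605/77 ≈ -1852.0)
√(B + 3862) = √(-142605/77 + 3862) = √(154769/77) = √11917213/77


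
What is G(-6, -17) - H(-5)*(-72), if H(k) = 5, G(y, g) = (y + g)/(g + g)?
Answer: 12263/34 ≈ 360.68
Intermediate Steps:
G(y, g) = (g + y)/(2*g) (G(y, g) = (g + y)/((2*g)) = (g + y)*(1/(2*g)) = (g + y)/(2*g))
G(-6, -17) - H(-5)*(-72) = (1/2)*(-17 - 6)/(-17) - 5*(-72) = (1/2)*(-1/17)*(-23) - 1*(-360) = 23/34 + 360 = 12263/34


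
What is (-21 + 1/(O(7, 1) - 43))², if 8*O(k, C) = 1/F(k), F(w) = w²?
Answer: 125561796409/284091025 ≈ 441.98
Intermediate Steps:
O(k, C) = 1/(8*k²) (O(k, C) = 1/(8*(k²)) = 1/(8*k²))
(-21 + 1/(O(7, 1) - 43))² = (-21 + 1/((⅛)/7² - 43))² = (-21 + 1/((⅛)*(1/49) - 43))² = (-21 + 1/(1/392 - 43))² = (-21 + 1/(-16855/392))² = (-21 - 392/16855)² = (-354347/16855)² = 125561796409/284091025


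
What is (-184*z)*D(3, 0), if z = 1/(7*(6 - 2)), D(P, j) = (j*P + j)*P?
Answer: 0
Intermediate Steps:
D(P, j) = P*(j + P*j) (D(P, j) = (P*j + j)*P = (j + P*j)*P = P*(j + P*j))
z = 1/28 (z = 1/(7*4) = 1/28 ≈ 0.035714)
(-184*z)*D(3, 0) = (-184*1/28)*(3*0*(1 + 3)) = -138*0*4/7 = -46/7*0 = 0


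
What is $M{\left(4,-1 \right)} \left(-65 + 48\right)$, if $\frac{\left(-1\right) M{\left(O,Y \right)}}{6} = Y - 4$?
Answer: $-510$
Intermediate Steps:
$M{\left(O,Y \right)} = 24 - 6 Y$ ($M{\left(O,Y \right)} = - 6 \left(Y - 4\right) = - 6 \left(-4 + Y\right) = 24 - 6 Y$)
$M{\left(4,-1 \right)} \left(-65 + 48\right) = \left(24 - -6\right) \left(-65 + 48\right) = \left(24 + 6\right) \left(-17\right) = 30 \left(-17\right) = -510$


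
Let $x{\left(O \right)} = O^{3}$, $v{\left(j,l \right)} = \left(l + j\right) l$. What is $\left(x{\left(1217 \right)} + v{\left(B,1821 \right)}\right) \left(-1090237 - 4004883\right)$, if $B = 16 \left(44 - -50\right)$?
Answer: $-9214729027926560$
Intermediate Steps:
$B = 1504$ ($B = 16 \left(44 + 50\right) = 16 \cdot 94 = 1504$)
$v{\left(j,l \right)} = l \left(j + l\right)$ ($v{\left(j,l \right)} = \left(j + l\right) l = l \left(j + l\right)$)
$\left(x{\left(1217 \right)} + v{\left(B,1821 \right)}\right) \left(-1090237 - 4004883\right) = \left(1217^{3} + 1821 \left(1504 + 1821\right)\right) \left(-1090237 - 4004883\right) = \left(1802485313 + 1821 \cdot 3325\right) \left(-5095120\right) = \left(1802485313 + 6054825\right) \left(-5095120\right) = 1808540138 \left(-5095120\right) = -9214729027926560$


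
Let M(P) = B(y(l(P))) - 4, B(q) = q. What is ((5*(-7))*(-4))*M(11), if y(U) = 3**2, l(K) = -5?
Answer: 700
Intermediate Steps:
y(U) = 9
M(P) = 5 (M(P) = 9 - 4 = 5)
((5*(-7))*(-4))*M(11) = ((5*(-7))*(-4))*5 = -35*(-4)*5 = 140*5 = 700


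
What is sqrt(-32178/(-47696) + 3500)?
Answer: sqrt(497732138618)/11924 ≈ 59.167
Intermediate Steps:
sqrt(-32178/(-47696) + 3500) = sqrt(-32178*(-1/47696) + 3500) = sqrt(16089/23848 + 3500) = sqrt(83484089/23848) = sqrt(497732138618)/11924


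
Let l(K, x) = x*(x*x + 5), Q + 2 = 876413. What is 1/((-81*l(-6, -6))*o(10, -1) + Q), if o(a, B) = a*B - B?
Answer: 1/697077 ≈ 1.4346e-6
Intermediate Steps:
Q = 876411 (Q = -2 + 876413 = 876411)
o(a, B) = -B + B*a (o(a, B) = B*a - B = -B + B*a)
l(K, x) = x*(5 + x²) (l(K, x) = x*(x² + 5) = x*(5 + x²))
1/((-81*l(-6, -6))*o(10, -1) + Q) = 1/((-(-486)*(5 + (-6)²))*(-(-1 + 10)) + 876411) = 1/((-(-486)*(5 + 36))*(-1*9) + 876411) = 1/(-(-486)*41*(-9) + 876411) = 1/(-81*(-246)*(-9) + 876411) = 1/(19926*(-9) + 876411) = 1/(-179334 + 876411) = 1/697077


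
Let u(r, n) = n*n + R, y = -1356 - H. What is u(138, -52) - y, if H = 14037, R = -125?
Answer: 17972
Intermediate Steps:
y = -15393 (y = -1356 - 1*14037 = -1356 - 14037 = -15393)
u(r, n) = -125 + n² (u(r, n) = n*n - 125 = n² - 125 = -125 + n²)
u(138, -52) - y = (-125 + (-52)²) - 1*(-15393) = (-125 + 2704) + 15393 = 2579 + 15393 = 17972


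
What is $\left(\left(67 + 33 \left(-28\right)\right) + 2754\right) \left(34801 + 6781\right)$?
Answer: $78881054$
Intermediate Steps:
$\left(\left(67 + 33 \left(-28\right)\right) + 2754\right) \left(34801 + 6781\right) = \left(\left(67 - 924\right) + 2754\right) 41582 = \left(-857 + 2754\right) 41582 = 1897 \cdot 41582 = 78881054$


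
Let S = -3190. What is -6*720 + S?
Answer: -7510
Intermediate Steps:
-6*720 + S = -6*720 - 3190 = -4320 - 3190 = -7510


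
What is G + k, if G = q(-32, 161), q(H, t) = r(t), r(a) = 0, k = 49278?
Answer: 49278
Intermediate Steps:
q(H, t) = 0
G = 0
G + k = 0 + 49278 = 49278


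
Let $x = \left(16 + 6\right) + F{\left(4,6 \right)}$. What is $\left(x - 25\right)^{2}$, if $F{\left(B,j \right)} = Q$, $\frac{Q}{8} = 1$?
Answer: $25$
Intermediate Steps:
$Q = 8$ ($Q = 8 \cdot 1 = 8$)
$F{\left(B,j \right)} = 8$
$x = 30$ ($x = \left(16 + 6\right) + 8 = 22 + 8 = 30$)
$\left(x - 25\right)^{2} = \left(30 - 25\right)^{2} = 5^{2} = 25$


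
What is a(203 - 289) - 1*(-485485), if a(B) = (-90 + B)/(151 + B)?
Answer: 31556349/65 ≈ 4.8548e+5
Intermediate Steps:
a(B) = (-90 + B)/(151 + B)
a(203 - 289) - 1*(-485485) = (-90 + (203 - 289))/(151 + (203 - 289)) - 1*(-485485) = (-90 - 86)/(151 - 86) + 485485 = -176/65 + 485485 = 31556349/65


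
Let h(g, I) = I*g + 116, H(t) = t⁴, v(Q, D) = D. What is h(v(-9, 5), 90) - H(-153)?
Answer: -547980715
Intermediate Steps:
h(g, I) = 116 + I*g
h(v(-9, 5), 90) - H(-153) = (116 + 90*5) - 1*(-153)⁴ = (116 + 450) - 1*547981281 = 566 - 547981281 = -547980715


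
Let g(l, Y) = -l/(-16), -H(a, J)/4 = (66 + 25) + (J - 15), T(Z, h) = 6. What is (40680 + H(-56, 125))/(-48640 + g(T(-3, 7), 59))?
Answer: -319008/389117 ≈ -0.81983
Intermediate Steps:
H(a, J) = -304 - 4*J (H(a, J) = -4*((66 + 25) + (J - 15)) = -4*(91 + (-15 + J)) = -4*(76 + J) = -304 - 4*J)
g(l, Y) = l/16 (g(l, Y) = -l*(-1)/16 = -(-1)*l/16 = l/16)
(40680 + H(-56, 125))/(-48640 + g(T(-3, 7), 59)) = (40680 + (-304 - 4*125))/(-48640 + (1/16)*6) = (40680 + (-304 - 500))/(-48640 + 3/8) = (40680 - 804)/(-389117/8) = 39876*(-8/389117) = -319008/389117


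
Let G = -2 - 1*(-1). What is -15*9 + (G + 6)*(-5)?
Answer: -160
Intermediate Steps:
G = -1 (G = -2 + 1 = -1)
-15*9 + (G + 6)*(-5) = -15*9 + (-1 + 6)*(-5) = -135 + 5*(-5) = -135 - 25 = -160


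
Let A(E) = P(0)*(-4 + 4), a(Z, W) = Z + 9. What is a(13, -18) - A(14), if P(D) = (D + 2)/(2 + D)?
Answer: 22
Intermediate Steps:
a(Z, W) = 9 + Z
P(D) = 1 (P(D) = (2 + D)/(2 + D) = 1)
A(E) = 0 (A(E) = 1*(-4 + 4) = 1*0 = 0)
a(13, -18) - A(14) = (9 + 13) - 1*0 = 22 + 0 = 22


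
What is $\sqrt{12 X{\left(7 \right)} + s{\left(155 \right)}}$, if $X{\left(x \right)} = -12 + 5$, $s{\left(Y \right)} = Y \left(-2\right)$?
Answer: $i \sqrt{394} \approx 19.849 i$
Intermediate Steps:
$s{\left(Y \right)} = - 2 Y$
$X{\left(x \right)} = -7$
$\sqrt{12 X{\left(7 \right)} + s{\left(155 \right)}} = \sqrt{12 \left(-7\right) - 310} = \sqrt{-84 - 310} = \sqrt{-394} = i \sqrt{394}$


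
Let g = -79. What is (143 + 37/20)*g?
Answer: -228863/20 ≈ -11443.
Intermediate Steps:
(143 + 37/20)*g = (143 + 37/20)*(-79) = (2897/20)*(-79) = -228863/20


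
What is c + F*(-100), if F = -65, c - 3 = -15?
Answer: 6488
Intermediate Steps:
c = -12 (c = 3 - 15 = -12)
c + F*(-100) = -12 - 65*(-100) = -12 + 6500 = 6488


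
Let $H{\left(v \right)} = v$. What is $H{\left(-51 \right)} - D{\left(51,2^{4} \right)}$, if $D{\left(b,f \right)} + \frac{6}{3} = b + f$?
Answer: $-116$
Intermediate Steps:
$D{\left(b,f \right)} = -2 + b + f$ ($D{\left(b,f \right)} = -2 + \left(b + f\right) = -2 + b + f$)
$H{\left(-51 \right)} - D{\left(51,2^{4} \right)} = -51 - \left(-2 + 51 + 2^{4}\right) = -51 - \left(-2 + 51 + 16\right) = -51 - 65 = -116$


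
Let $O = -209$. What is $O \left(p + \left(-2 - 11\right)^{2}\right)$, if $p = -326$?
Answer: $32813$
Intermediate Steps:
$O \left(p + \left(-2 - 11\right)^{2}\right) = - 209 \left(-326 + \left(-2 - 11\right)^{2}\right) = - 209 \left(-326 + \left(-13\right)^{2}\right) = - 209 \left(-326 + 169\right) = \left(-209\right) \left(-157\right) = 32813$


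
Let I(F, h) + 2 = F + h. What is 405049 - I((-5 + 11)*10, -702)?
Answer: 405693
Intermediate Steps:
I(F, h) = -2 + F + h (I(F, h) = -2 + (F + h) = -2 + F + h)
405049 - I((-5 + 11)*10, -702) = 405049 - (-2 + (-5 + 11)*10 - 702) = 405049 - (-2 + 6*10 - 702) = 405049 - (-2 + 60 - 702) = 405049 - 1*(-644) = 405049 + 644 = 405693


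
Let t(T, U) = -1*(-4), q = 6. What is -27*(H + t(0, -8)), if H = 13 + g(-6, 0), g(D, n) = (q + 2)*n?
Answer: -459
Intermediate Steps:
g(D, n) = 8*n (g(D, n) = (6 + 2)*n = 8*n)
t(T, U) = 4
H = 13 (H = 13 + 8*0 = 13 + 0 = 13)
-27*(H + t(0, -8)) = -27*(13 + 4) = -27*17 = -459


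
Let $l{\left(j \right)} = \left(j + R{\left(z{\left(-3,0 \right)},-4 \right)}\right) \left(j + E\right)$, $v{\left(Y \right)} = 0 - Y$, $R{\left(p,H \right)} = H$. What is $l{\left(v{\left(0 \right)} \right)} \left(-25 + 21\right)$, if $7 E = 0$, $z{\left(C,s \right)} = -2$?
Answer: $0$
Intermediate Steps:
$E = 0$ ($E = \frac{1}{7} \cdot 0 = 0$)
$v{\left(Y \right)} = - Y$
$l{\left(j \right)} = j \left(-4 + j\right)$ ($l{\left(j \right)} = \left(j - 4\right) \left(j + 0\right) = \left(-4 + j\right) j = j \left(-4 + j\right)$)
$l{\left(v{\left(0 \right)} \right)} \left(-25 + 21\right) = \left(-1\right) 0 \left(-4 - 0\right) \left(-25 + 21\right) = 0 \left(-4 + 0\right) \left(-4\right) = 0 \left(-4\right) \left(-4\right) = 0 \left(-4\right) = 0$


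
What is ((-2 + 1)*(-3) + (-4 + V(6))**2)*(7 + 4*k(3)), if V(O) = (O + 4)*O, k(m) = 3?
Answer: 59641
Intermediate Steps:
V(O) = O*(4 + O) (V(O) = (4 + O)*O = O*(4 + O))
((-2 + 1)*(-3) + (-4 + V(6))**2)*(7 + 4*k(3)) = ((-2 + 1)*(-3) + (-4 + 6*(4 + 6))**2)*(7 + 4*3) = (-1*(-3) + (-4 + 6*10)**2)*(7 + 12) = (3 + (-4 + 60)**2)*19 = (3 + 56**2)*19 = (3 + 3136)*19 = 3139*19 = 59641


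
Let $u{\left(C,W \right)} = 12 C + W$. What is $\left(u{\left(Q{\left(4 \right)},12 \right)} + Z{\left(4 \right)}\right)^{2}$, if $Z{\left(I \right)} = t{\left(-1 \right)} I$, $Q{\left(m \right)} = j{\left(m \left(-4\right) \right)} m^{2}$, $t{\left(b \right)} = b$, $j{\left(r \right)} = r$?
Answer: $9388096$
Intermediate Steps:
$Q{\left(m \right)} = - 4 m^{3}$ ($Q{\left(m \right)} = m \left(-4\right) m^{2} = - 4 m m^{2} = - 4 m^{3}$)
$Z{\left(I \right)} = - I$
$u{\left(C,W \right)} = W + 12 C$
$\left(u{\left(Q{\left(4 \right)},12 \right)} + Z{\left(4 \right)}\right)^{2} = \left(\left(12 + 12 \left(- 4 \cdot 4^{3}\right)\right) - 4\right)^{2} = \left(\left(12 + 12 \left(\left(-4\right) 64\right)\right) - 4\right)^{2} = \left(\left(12 + 12 \left(-256\right)\right) - 4\right)^{2} = \left(\left(12 - 3072\right) - 4\right)^{2} = \left(-3060 - 4\right)^{2} = \left(-3064\right)^{2} = 9388096$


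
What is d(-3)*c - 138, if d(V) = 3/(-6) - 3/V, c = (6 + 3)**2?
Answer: -195/2 ≈ -97.500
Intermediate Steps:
c = 81 (c = 9**2 = 81)
d(V) = -1/2 - 3/V (d(V) = 3*(-1/6) - 3/V = -1/2 - 3/V)
d(-3)*c - 138 = ((1/2)*(-6 - 1*(-3))/(-3))*81 - 138 = ((1/2)*(-1/3)*(-6 + 3))*81 - 138 = ((1/2)*(-1/3)*(-3))*81 - 138 = (1/2)*81 - 138 = 81/2 - 138 = -195/2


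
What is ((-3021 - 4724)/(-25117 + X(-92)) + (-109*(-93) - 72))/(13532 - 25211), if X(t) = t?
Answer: -253736330/294415911 ≈ -0.86183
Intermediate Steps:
((-3021 - 4724)/(-25117 + X(-92)) + (-109*(-93) - 72))/(13532 - 25211) = ((-3021 - 4724)/(-25117 - 92) + (-109*(-93) - 72))/(13532 - 25211) = (-7745/(-25209) + (10137 - 72))/(-11679) = (-7745*(-1/25209) + 10065)*(-1/11679) = (7745/25209 + 10065)*(-1/11679) = (253736330/25209)*(-1/11679) = -253736330/294415911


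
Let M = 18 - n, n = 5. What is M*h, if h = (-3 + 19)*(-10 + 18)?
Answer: 1664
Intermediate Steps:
h = 128 (h = 16*8 = 128)
M = 13 (M = 18 - 1*5 = 18 - 5 = 13)
M*h = 13*128 = 1664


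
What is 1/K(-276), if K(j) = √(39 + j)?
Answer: -I*√237/237 ≈ -0.064957*I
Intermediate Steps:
1/K(-276) = 1/(√(39 - 276)) = 1/(√(-237)) = 1/(I*√237) = -I*√237/237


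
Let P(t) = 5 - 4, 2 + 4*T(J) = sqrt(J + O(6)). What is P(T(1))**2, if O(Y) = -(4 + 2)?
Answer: 1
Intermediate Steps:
O(Y) = -6 (O(Y) = -1*6 = -6)
T(J) = -1/2 + sqrt(-6 + J)/4 (T(J) = -1/2 + sqrt(J - 6)/4 = -1/2 + sqrt(-6 + J)/4)
P(t) = 1
P(T(1))**2 = 1**2 = 1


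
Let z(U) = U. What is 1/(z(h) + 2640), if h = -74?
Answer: 1/2566 ≈ 0.00038971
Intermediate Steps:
1/(z(h) + 2640) = 1/(-74 + 2640) = 1/2566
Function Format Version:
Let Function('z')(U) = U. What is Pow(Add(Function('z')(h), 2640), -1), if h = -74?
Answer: Rational(1, 2566) ≈ 0.00038971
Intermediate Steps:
Pow(Add(Function('z')(h), 2640), -1) = Pow(Add(-74, 2640), -1) = Pow(2566, -1) = Rational(1, 2566)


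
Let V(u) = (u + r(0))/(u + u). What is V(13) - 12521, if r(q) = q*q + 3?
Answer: -162765/13 ≈ -12520.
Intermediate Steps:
r(q) = 3 + q² (r(q) = q² + 3 = 3 + q²)
V(u) = (3 + u)/(2*u) (V(u) = (u + (3 + 0²))/(u + u) = (u + (3 + 0))/((2*u)) = (u + 3)*(1/(2*u)) = (3 + u)*(1/(2*u)) = (3 + u)/(2*u))
V(13) - 12521 = (½)*(3 + 13)/13 - 12521 = (½)*(1/13)*16 - 12521 = 8/13 - 12521 = -162765/13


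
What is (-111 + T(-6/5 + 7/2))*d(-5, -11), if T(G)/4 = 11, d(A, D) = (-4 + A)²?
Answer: -5427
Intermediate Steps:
T(G) = 44 (T(G) = 4*11 = 44)
(-111 + T(-6/5 + 7/2))*d(-5, -11) = (-111 + 44)*(-4 - 5)² = -67*(-9)² = -67*81 = -5427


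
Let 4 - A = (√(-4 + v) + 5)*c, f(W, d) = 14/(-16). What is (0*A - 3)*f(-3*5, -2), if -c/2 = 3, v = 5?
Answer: 21/8 ≈ 2.6250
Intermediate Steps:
c = -6 (c = -2*3 = -6)
f(W, d) = -7/8 (f(W, d) = 14*(-1/16) = -7/8)
A = 40 (A = 4 - (√(-4 + 5) + 5)*(-6) = 4 - (√1 + 5)*(-6) = 4 - (1 + 5)*(-6) = 4 - 6*(-6) = 4 - 1*(-36) = 4 + 36 = 40)
(0*A - 3)*f(-3*5, -2) = (0*40 - 3)*(-7/8) = (0 - 3)*(-7/8) = -3*(-7/8) = 21/8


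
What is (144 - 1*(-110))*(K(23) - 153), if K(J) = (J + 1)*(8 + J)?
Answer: 150114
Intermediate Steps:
K(J) = (1 + J)*(8 + J)
(144 - 1*(-110))*(K(23) - 153) = (144 - 1*(-110))*((8 + 23**2 + 9*23) - 153) = (144 + 110)*((8 + 529 + 207) - 153) = 254*(744 - 153) = 254*591 = 150114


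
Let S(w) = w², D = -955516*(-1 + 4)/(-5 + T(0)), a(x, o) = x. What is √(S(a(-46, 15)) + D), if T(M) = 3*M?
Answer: 2*√3596410/5 ≈ 758.57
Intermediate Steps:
D = 2866548/5 (D = -955516*(-1 + 4)/(-5 + 3*0) = -2866548/(-5 + 0) = -2866548/(-5) = -2866548*(-1)/5 = -955516*(-⅗) = 2866548/5 ≈ 5.7331e+5)
√(S(a(-46, 15)) + D) = √((-46)² + 2866548/5) = √(2116 + 2866548/5) = √(2877128/5) = 2*√3596410/5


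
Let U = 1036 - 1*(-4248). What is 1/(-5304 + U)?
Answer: -1/20 ≈ -0.050000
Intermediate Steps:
U = 5284 (U = 1036 + 4248 = 5284)
1/(-5304 + U) = 1/(-5304 + 5284) = 1/(-20) = -1/20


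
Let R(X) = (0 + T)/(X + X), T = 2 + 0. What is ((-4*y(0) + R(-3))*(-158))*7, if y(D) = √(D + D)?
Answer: 1106/3 ≈ 368.67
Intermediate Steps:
T = 2
R(X) = 1/X (R(X) = (0 + 2)/(X + X) = 2/((2*X)) = 2*(1/(2*X)) = 1/X)
y(D) = √2*√D (y(D) = √(2*D) = √2*√D)
((-4*y(0) + R(-3))*(-158))*7 = ((-4*√2*√0 + 1/(-3))*(-158))*7 = ((-4*√2*0 - ⅓)*(-158))*7 = ((-4*0 - ⅓)*(-158))*7 = ((0 - ⅓)*(-158))*7 = -⅓*(-158)*7 = (158/3)*7 = 1106/3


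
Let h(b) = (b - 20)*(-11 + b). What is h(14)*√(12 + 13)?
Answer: -90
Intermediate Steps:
h(b) = (-20 + b)*(-11 + b)
h(14)*√(12 + 13) = (220 + 14² - 31*14)*√(12 + 13) = (220 + 196 - 434)*√25 = -18*5 = -90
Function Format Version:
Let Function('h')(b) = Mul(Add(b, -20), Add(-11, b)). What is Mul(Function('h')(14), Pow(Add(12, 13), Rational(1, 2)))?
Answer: -90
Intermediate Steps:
Function('h')(b) = Mul(Add(-20, b), Add(-11, b))
Mul(Function('h')(14), Pow(Add(12, 13), Rational(1, 2))) = Mul(Add(220, Pow(14, 2), Mul(-31, 14)), Pow(Add(12, 13), Rational(1, 2))) = Mul(Add(220, 196, -434), Pow(25, Rational(1, 2))) = Mul(-18, 5) = -90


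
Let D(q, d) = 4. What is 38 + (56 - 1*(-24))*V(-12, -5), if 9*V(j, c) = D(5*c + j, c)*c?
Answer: -1258/9 ≈ -139.78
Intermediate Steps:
V(j, c) = 4*c/9 (V(j, c) = (4*c)/9 = 4*c/9)
38 + (56 - 1*(-24))*V(-12, -5) = 38 + (56 - 1*(-24))*((4/9)*(-5)) = 38 + (56 + 24)*(-20/9) = 38 + 80*(-20/9) = 38 - 1600/9 = -1258/9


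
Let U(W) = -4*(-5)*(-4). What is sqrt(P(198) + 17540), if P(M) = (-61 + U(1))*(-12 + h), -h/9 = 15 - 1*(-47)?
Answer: sqrt(97910) ≈ 312.91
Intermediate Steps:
h = -558 (h = -9*(15 - 1*(-47)) = -9*(15 + 47) = -9*62 = -558)
U(W) = -80 (U(W) = 20*(-4) = -80)
P(M) = 80370 (P(M) = (-61 - 80)*(-12 - 558) = -141*(-570) = 80370)
sqrt(P(198) + 17540) = sqrt(80370 + 17540) = sqrt(97910)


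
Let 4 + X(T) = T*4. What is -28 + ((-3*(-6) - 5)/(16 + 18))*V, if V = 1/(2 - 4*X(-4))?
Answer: -78051/2788 ≈ -27.995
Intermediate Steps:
X(T) = -4 + 4*T (X(T) = -4 + T*4 = -4 + 4*T)
V = 1/82 (V = 1/(2 - 4*(-4 + 4*(-4))) = 1/(2 - 4*(-4 - 16)) = 1/(2 - 4*(-20)) = 1/(2 + 80) = 1/82 ≈ 0.012195)
-28 + ((-3*(-6) - 5)/(16 + 18))*V = -28 + ((-3*(-6) - 5)/(16 + 18))*(1/82) = -28 + ((18 - 5)/34)*(1/82) = -28 + (13*(1/34))*(1/82) = -28 + (13/34)*(1/82) = -28 + 13/2788 = -78051/2788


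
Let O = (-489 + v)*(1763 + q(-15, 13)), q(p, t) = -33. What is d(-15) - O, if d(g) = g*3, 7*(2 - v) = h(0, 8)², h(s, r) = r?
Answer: 6007975/7 ≈ 8.5828e+5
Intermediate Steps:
v = -50/7 (v = 2 - ⅐*8² = 2 - ⅐*64 = 2 - 64/7 = -50/7 ≈ -7.1429)
O = -6008290/7 (O = (-489 - 50/7)*(1763 - 33) = -3473/7*1730 = -6008290/7 ≈ -8.5833e+5)
d(g) = 3*g
d(-15) - O = 3*(-15) - 1*(-6008290/7) = -45 + 6008290/7 = 6007975/7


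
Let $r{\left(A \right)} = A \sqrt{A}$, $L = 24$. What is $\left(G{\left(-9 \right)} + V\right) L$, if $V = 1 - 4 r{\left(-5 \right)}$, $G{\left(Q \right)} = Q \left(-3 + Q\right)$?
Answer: $2616 + 480 i \sqrt{5} \approx 2616.0 + 1073.3 i$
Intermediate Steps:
$r{\left(A \right)} = A^{\frac{3}{2}}$
$V = 1 + 20 i \sqrt{5}$ ($V = 1 - 4 \left(-5\right)^{\frac{3}{2}} = 1 - 4 \left(- 5 i \sqrt{5}\right) = 1 + 20 i \sqrt{5} \approx 1.0 + 44.721 i$)
$\left(G{\left(-9 \right)} + V\right) L = \left(- 9 \left(-3 - 9\right) + \left(1 + 20 i \sqrt{5}\right)\right) 24 = \left(\left(-9\right) \left(-12\right) + \left(1 + 20 i \sqrt{5}\right)\right) 24 = \left(108 + \left(1 + 20 i \sqrt{5}\right)\right) 24 = \left(109 + 20 i \sqrt{5}\right) 24 = 2616 + 480 i \sqrt{5}$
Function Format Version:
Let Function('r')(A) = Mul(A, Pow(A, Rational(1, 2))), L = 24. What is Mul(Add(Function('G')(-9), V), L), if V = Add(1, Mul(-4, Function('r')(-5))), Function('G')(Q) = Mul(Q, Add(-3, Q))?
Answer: Add(2616, Mul(480, I, Pow(5, Rational(1, 2)))) ≈ Add(2616.0, Mul(1073.3, I))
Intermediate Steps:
Function('r')(A) = Pow(A, Rational(3, 2))
V = Add(1, Mul(20, I, Pow(5, Rational(1, 2)))) (V = Add(1, Mul(-4, Pow(-5, Rational(3, 2)))) = Add(1, Mul(-4, Mul(-5, I, Pow(5, Rational(1, 2))))) = Add(1, Mul(20, I, Pow(5, Rational(1, 2)))) ≈ Add(1.0000, Mul(44.721, I)))
Mul(Add(Function('G')(-9), V), L) = Mul(Add(Mul(-9, Add(-3, -9)), Add(1, Mul(20, I, Pow(5, Rational(1, 2))))), 24) = Mul(Add(Mul(-9, -12), Add(1, Mul(20, I, Pow(5, Rational(1, 2))))), 24) = Mul(Add(108, Add(1, Mul(20, I, Pow(5, Rational(1, 2))))), 24) = Mul(Add(109, Mul(20, I, Pow(5, Rational(1, 2)))), 24) = Add(2616, Mul(480, I, Pow(5, Rational(1, 2))))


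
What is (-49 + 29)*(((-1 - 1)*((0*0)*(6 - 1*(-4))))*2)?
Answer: 0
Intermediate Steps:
(-49 + 29)*(((-1 - 1)*((0*0)*(6 - 1*(-4))))*2) = -20*(-0*(6 + 4))*2 = -20*(-0*10)*2 = -20*(-2*0)*2 = -0*2 = -20*0 = 0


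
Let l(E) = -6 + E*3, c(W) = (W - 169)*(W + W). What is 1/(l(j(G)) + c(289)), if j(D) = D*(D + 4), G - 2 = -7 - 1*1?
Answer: 1/69390 ≈ 1.4411e-5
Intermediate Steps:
c(W) = 2*W*(-169 + W) (c(W) = (-169 + W)*(2*W) = 2*W*(-169 + W))
G = -6 (G = 2 + (-7 - 1*1) = 2 + (-7 - 1) = 2 - 8 = -6)
j(D) = D*(4 + D)
l(E) = -6 + 3*E
1/(l(j(G)) + c(289)) = 1/((-6 + 3*(-6*(4 - 6))) + 2*289*(-169 + 289)) = 1/((-6 + 3*(-6*(-2))) + 2*289*120) = 1/((-6 + 3*12) + 69360) = 1/((-6 + 36) + 69360) = 1/(30 + 69360) = 1/69390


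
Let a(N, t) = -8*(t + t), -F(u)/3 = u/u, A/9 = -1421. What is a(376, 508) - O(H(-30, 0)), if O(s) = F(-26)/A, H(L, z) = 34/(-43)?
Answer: -34649665/4263 ≈ -8128.0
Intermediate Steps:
A = -12789 (A = 9*(-1421) = -12789)
F(u) = -3 (F(u) = -3*u/u = -3*1 = -3)
H(L, z) = -34/43 (H(L, z) = 34*(-1/43) = -34/43)
O(s) = 1/4263 (O(s) = -3/(-12789) = -3*(-1/12789) = 1/4263)
a(N, t) = -16*t
a(376, 508) - O(H(-30, 0)) = -16*508 - 1*1/4263 = -8128 - 1/4263 = -34649665/4263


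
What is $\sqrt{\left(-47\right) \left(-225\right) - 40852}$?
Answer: $i \sqrt{30277} \approx 174.0 i$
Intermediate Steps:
$\sqrt{\left(-47\right) \left(-225\right) - 40852} = \sqrt{10575 - 40852} = \sqrt{-30277} = i \sqrt{30277}$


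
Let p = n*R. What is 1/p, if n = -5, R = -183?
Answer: 1/915 ≈ 0.0010929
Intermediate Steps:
p = 915 (p = -5*(-183) = 915)
1/p = 1/915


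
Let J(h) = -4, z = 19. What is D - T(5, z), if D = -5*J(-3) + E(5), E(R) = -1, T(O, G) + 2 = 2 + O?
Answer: 14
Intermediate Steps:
T(O, G) = O (T(O, G) = -2 + (2 + O) = O)
D = 19 (D = -5*(-4) - 1 = 20 - 1 = 19)
D - T(5, z) = 19 - 1*5 = 19 - 5 = 14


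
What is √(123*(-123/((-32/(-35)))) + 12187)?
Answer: I*√279062/8 ≈ 66.033*I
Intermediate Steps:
√(123*(-123/((-32/(-35)))) + 12187) = √(123*(-123/((-32*(-1/35)))) + 12187) = √(123*(-123/32/35) + 12187) = √(123*(-123*35/32) + 12187) = √(123*(-4305/32) + 12187) = √(-529515/32 + 12187) = √(-139531/32) = I*√279062/8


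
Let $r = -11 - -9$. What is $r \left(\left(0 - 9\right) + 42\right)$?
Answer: $-66$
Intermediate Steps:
$r = -2$ ($r = -11 + 9 = -2$)
$r \left(\left(0 - 9\right) + 42\right) = - 2 \left(\left(0 - 9\right) + 42\right) = - 2 \left(-9 + 42\right) = \left(-2\right) 33 = -66$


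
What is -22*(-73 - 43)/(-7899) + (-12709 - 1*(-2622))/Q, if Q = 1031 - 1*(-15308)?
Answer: -121374341/129061761 ≈ -0.94044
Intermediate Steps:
Q = 16339 (Q = 1031 + 15308 = 16339)
-22*(-73 - 43)/(-7899) + (-12709 - 1*(-2622))/Q = -22*(-73 - 43)/(-7899) + (-12709 - 1*(-2622))/16339 = -22*(-116)*(-1/7899) + (-12709 + 2622)*(1/16339) = 2552*(-1/7899) - 10087*1/16339 = -2552/7899 - 10087/16339 = -121374341/129061761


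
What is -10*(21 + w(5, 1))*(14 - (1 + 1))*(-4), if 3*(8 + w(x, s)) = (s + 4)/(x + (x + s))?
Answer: 69440/11 ≈ 6312.7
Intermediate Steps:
w(x, s) = -8 + (4 + s)/(3*(s + 2*x)) (w(x, s) = -8 + ((s + 4)/(x + (x + s)))/3 = -8 + ((4 + s)/(x + (s + x)))/3 = -8 + ((4 + s)/(s + 2*x))/3 = -8 + (4 + s)/(3*(s + 2*x)))
-10*(21 + w(5, 1))*(14 - (1 + 1))*(-4) = -10*(21 + (4 - 48*5 - 23*1)/(3*(1 + 2*5)))*(14 - (1 + 1))*(-4) = -10*(21 + (4 - 240 - 23)/(3*(1 + 10)))*(14 - 1*2)*(-4) = -10*(21 + (1/3)*(-259)/11)*(14 - 2)*(-4) = -10*(21 + (1/3)*(1/11)*(-259))*12*(-4) = -10*(21 - 259/33)*12*(-4) = -4340*12/33*(-4) = -10*1736/11*(-4) = -17360/11*(-4) = 69440/11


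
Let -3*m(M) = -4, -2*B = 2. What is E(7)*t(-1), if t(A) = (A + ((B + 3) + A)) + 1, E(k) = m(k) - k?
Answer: -17/3 ≈ -5.6667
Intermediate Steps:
B = -1 (B = -½*2 = -1)
m(M) = 4/3 (m(M) = -⅓*(-4) = 4/3)
E(k) = 4/3 - k
t(A) = 3 + 2*A (t(A) = (A + ((-1 + 3) + A)) + 1 = (A + (2 + A)) + 1 = (2 + 2*A) + 1 = 3 + 2*A)
E(7)*t(-1) = (4/3 - 1*7)*(3 + 2*(-1)) = (4/3 - 7)*(3 - 2) = -17/3*1 = -17/3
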